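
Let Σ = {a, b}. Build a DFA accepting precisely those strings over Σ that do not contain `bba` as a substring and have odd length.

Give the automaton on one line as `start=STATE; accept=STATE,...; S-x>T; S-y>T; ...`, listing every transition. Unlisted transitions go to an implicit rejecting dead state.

Run two small machines in parallel and take their product. The first has 4 states tracking partial matches of the forbidden pattern `bba`; the second has 2 states tracking the input length modulo 2. A product state is a pair (one from each), accepting exactly when both do.
An 8-state machine:
        a   b  
>  q0   q1  q2 
 * q1   q0  q3 
 * q2   q0  q4 
   q3   q1  q5 
   q4   q6  q5 
 * q5   q7  q4 
   q6   q7  q7 
   q7   q6  q6 
(> = start, * = accepting)

start=q0; accept=q1,q2,q5; q0-a>q1; q0-b>q2; q1-a>q0; q1-b>q3; q2-a>q0; q2-b>q4; q3-a>q1; q3-b>q5; q4-a>q6; q4-b>q5; q5-a>q7; q5-b>q4; q6-a>q7; q6-b>q7; q7-a>q6; q7-b>q6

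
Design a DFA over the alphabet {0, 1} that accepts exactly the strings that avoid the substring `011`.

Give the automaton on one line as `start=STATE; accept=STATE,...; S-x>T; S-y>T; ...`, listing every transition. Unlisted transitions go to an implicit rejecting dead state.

start=s0; accept=s0,s1,s2; s0-0>s1; s0-1>s0; s1-0>s1; s1-1>s2; s2-0>s1; s2-1>s3; s3-0>s3; s3-1>s3

This is the complement of 'contains `011`'. Use the same substring-matching states — s0 through s3 holding how much of `011` has just been matched — but flip the accepting set: everything except the trap s3 accepts.
        0   1  
>* s0   s1  s0 
 * s1   s1  s2 
 * s2   s1  s3 
   s3   s3  s3 
(> = start, * = accepting)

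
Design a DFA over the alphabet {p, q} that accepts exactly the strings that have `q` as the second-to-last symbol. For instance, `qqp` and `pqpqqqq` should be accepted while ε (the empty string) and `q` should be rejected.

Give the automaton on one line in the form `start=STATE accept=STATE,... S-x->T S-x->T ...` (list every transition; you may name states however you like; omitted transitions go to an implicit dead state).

A DFA must remember the last 2 symbols (since which symbol is second-to-last isn't known until the input ends). Use one state per possible window of the last ≤2 symbols; accept from those whose window starts with `q`.
        p   q  
>  s0   s1  s2 
   s1   s3  s4 
   s2   s5  s6 
   s3   s3  s4 
   s4   s5  s6 
 * s5   s3  s4 
 * s6   s5  s6 
(> = start, * = accepting)

start=s0 accept=s5,s6 s0-p->s1 s0-q->s2 s1-p->s3 s1-q->s4 s2-p->s5 s2-q->s6 s3-p->s3 s3-q->s4 s4-p->s5 s4-q->s6 s5-p->s3 s5-q->s4 s6-p->s5 s6-q->s6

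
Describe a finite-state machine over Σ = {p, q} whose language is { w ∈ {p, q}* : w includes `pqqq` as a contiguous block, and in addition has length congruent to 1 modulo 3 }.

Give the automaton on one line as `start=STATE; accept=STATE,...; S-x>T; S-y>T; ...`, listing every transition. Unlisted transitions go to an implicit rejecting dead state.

Run two small machines in parallel and take their product. One (5 states) tracks whether and how much of `pqqq` has been seen; the other (3 states) tracks the input length modulo 3. Each combined state is a pair, one component from each; accept when both components accept.
15 states suffice.
          p    q  
>  s0     s1   s2 
   s1     s3   s4 
   s2     s3   s5 
   s3     s6   s7 
   s4     s6   s8 
   s5     s6   s0 
   s6     s1   s9 
   s7     s1  s10 
   s8     s1  s11 
   s9     s3  s12 
   s10    s3  s13 
 * s11   s13  s13 
   s12    s6  s14 
   s13   s14  s14 
   s14   s11  s11 
(> = start, * = accepting)

start=s0; accept=s11; s0-p>s1; s0-q>s2; s1-p>s3; s1-q>s4; s2-p>s3; s2-q>s5; s3-p>s6; s3-q>s7; s4-p>s6; s4-q>s8; s5-p>s6; s5-q>s0; s6-p>s1; s6-q>s9; s7-p>s1; s7-q>s10; s8-p>s1; s8-q>s11; s9-p>s3; s9-q>s12; s10-p>s3; s10-q>s13; s11-p>s13; s11-q>s13; s12-p>s6; s12-q>s14; s13-p>s14; s13-q>s14; s14-p>s11; s14-q>s11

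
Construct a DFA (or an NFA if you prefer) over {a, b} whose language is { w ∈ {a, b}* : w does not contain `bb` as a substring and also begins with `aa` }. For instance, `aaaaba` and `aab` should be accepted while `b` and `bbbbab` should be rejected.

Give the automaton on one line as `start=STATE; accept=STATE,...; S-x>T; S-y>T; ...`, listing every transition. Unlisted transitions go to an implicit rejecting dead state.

start=q0; accept=q3,q4; q0-a>q1; q0-b>q2; q1-a>q3; q1-b>q2; q2-a>q2; q2-b>q2; q3-a>q3; q3-b>q4; q4-a>q3; q4-b>q2

Build one automaton per condition and run them in lockstep. The first has 3 states tracking partial matches of the forbidden pattern `bb`; the second has 4 states tracking whether the input so far still matches the prefix `aa`. A product state is a pair (one from each), accepting exactly when both do. Minimizing collapses redundant product states.
A 5-state machine:
        a   b  
>  q0   q1  q2 
   q1   q3  q2 
   q2   q2  q2 
 * q3   q3  q4 
 * q4   q3  q2 
(> = start, * = accepting)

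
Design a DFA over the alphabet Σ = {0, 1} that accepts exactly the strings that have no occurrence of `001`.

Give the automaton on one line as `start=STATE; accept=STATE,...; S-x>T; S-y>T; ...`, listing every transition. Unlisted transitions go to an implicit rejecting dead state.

start=A; accept=A,B,C; A-0>B; A-1>A; B-0>C; B-1>A; C-0>C; C-1>D; D-0>D; D-1>D

Track partial matches of the forbidden pattern `001`. State D is a dead state reached once `001` has occurred; every other state accepts. A means no part of `001` is currently matched.
       0  1 
>* A   B  A 
 * B   C  A 
 * C   C  D 
   D   D  D 
(> = start, * = accepting)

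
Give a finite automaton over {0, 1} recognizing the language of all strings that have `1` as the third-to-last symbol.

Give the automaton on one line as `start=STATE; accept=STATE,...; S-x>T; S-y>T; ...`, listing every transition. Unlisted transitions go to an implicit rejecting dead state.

start=s0; accept=s11,s12,s13,s14; s0-0>s1; s0-1>s2; s1-0>s3; s1-1>s4; s2-0>s5; s2-1>s6; s3-0>s7; s3-1>s8; s4-0>s9; s4-1>s10; s5-0>s11; s5-1>s12; s6-0>s13; s6-1>s14; s7-0>s7; s7-1>s8; s8-0>s9; s8-1>s10; s9-0>s11; s9-1>s12; s10-0>s13; s10-1>s14; s11-0>s7; s11-1>s8; s12-0>s9; s12-1>s10; s13-0>s11; s13-1>s12; s14-0>s13; s14-1>s14

Because acceptance depends on a position counted from the end, the machine has to buffer the most recent 3 symbols. Make each state the string of the last up-to-3 symbols read; on input `x` shift the window left and append `x`. Accept when the buffered window has length 3 and begins with `1`.
          0    1  
>  s0     s1   s2 
   s1     s3   s4 
   s2     s5   s6 
   s3     s7   s8 
   s4     s9  s10 
   s5    s11  s12 
   s6    s13  s14 
   s7     s7   s8 
   s8     s9  s10 
   s9    s11  s12 
   s10   s13  s14 
 * s11    s7   s8 
 * s12    s9  s10 
 * s13   s11  s12 
 * s14   s13  s14 
(> = start, * = accepting)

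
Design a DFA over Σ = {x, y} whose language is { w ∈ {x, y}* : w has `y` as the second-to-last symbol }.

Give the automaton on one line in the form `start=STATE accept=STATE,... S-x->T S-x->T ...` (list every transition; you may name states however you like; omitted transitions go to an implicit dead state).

Because acceptance depends on a position counted from the end, the machine has to buffer the most recent 2 symbols. Make each state the string of the last up-to-2 symbols read; on input `x` shift the window left and append `x`. Accept when the buffered window has length 2 and begins with `y`.
With 7 states:
        x   y  
>  s0   s1  s2 
   s1   s3  s4 
   s2   s5  s6 
   s3   s3  s4 
   s4   s5  s6 
 * s5   s3  s4 
 * s6   s5  s6 
(> = start, * = accepting)

start=s0 accept=s5,s6 s0-x->s1 s0-y->s2 s1-x->s3 s1-y->s4 s2-x->s5 s2-y->s6 s3-x->s3 s3-y->s4 s4-x->s5 s4-y->s6 s5-x->s3 s5-y->s4 s6-x->s5 s6-y->s6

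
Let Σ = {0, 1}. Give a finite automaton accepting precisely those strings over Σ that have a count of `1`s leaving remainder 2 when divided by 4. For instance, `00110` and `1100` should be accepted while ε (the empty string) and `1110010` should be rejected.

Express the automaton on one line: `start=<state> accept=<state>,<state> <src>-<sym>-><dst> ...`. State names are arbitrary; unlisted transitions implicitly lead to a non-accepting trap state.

Keep the running count of `1`s modulo 4: each `1` advances along the cycle s0 → s1 → s2 → s3 → s0 while other symbols loop. Accept at s2.
A 4-state machine:
        0   1  
>  s0   s0  s1 
   s1   s1  s2 
 * s2   s2  s3 
   s3   s3  s0 
(> = start, * = accepting)

start=s0 accept=s2 s0-0->s0 s0-1->s1 s1-0->s1 s1-1->s2 s2-0->s2 s2-1->s3 s3-0->s3 s3-1->s0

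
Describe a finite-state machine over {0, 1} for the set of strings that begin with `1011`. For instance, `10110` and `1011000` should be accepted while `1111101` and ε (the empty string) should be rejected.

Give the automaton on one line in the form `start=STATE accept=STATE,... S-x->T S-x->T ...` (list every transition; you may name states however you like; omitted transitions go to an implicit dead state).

start=s0 accept=s4 s0-0->s5 s0-1->s1 s1-0->s2 s1-1->s5 s2-0->s5 s2-1->s3 s3-0->s5 s3-1->s4 s4-0->s4 s4-1->s4 s5-0->s5 s5-1->s5

Check the first 4 symbols one by one: s0 through s3 record how many have matched `1011` so far; any wrong symbol goes to the dead state s5. After all 4 match we enter the accepting sink s4.
        0   1  
>  s0   s5  s1 
   s1   s2  s5 
   s2   s5  s3 
   s3   s5  s4 
 * s4   s4  s4 
   s5   s5  s5 
(> = start, * = accepting)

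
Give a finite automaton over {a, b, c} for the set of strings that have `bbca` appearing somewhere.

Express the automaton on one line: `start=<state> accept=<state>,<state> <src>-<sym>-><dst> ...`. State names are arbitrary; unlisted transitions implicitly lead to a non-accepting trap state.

start=q0 accept=q4 q0-a->q0 q0-b->q1 q0-c->q0 q1-a->q0 q1-b->q2 q1-c->q0 q2-a->q0 q2-b->q2 q2-c->q3 q3-a->q4 q3-b->q1 q3-c->q0 q4-a->q4 q4-b->q4 q4-c->q4

Track how much of `bbca` has been matched so far: state q0 is no progress, q4 is the absorbing accept state reached once `bbca` has occurred. Intermediate states record partial matches; on a mismatch, fall back to the longest reusable overlap.
5 states suffice.
        a   b   c  
>  q0   q0  q1  q0 
   q1   q0  q2  q0 
   q2   q0  q2  q3 
   q3   q4  q1  q0 
 * q4   q4  q4  q4 
(> = start, * = accepting)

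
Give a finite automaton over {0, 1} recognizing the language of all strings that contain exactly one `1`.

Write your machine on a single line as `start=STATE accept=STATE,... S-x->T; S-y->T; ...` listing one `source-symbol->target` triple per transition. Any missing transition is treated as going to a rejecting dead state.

Count `1`s, saturating at 2: state S0 means no `1` yet, S1 means one `1` seen, S2 means more than one. Each `1` increments (capped at S2); other symbols loop. Accept from {S1}.
With 3 states:
        0   1  
>  S0   S0  S1 
 * S1   S1  S2 
   S2   S2  S2 
(> = start, * = accepting)

start=S0; accept=S1; S0-0->S0; S0-1->S1; S1-0->S1; S1-1->S2; S2-0->S2; S2-1->S2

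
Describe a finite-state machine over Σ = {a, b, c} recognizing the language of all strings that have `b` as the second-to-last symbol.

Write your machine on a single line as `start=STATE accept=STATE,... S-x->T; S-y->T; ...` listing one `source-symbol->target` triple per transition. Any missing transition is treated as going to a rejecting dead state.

A DFA must remember the last 2 symbols (since which symbol is second-to-last isn't known until the input ends). Use one state per possible window of the last ≤2 symbols; accept from those whose window starts with `b`.
          a    b    c  
>  q0     q1   q2   q3 
   q1     q4   q5   q6 
   q2     q7   q8   q9 
   q3    q10  q11  q12 
   q4     q4   q5   q6 
   q5     q7   q8   q9 
   q6    q10  q11  q12 
 * q7     q4   q5   q6 
 * q8     q7   q8   q9 
 * q9    q10  q11  q12 
   q10    q4   q5   q6 
   q11    q7   q8   q9 
   q12   q10  q11  q12 
(> = start, * = accepting)

start=q0; accept=q7,q8,q9; q0-a->q1; q0-b->q2; q0-c->q3; q1-a->q4; q1-b->q5; q1-c->q6; q2-a->q7; q2-b->q8; q2-c->q9; q3-a->q10; q3-b->q11; q3-c->q12; q4-a->q4; q4-b->q5; q4-c->q6; q5-a->q7; q5-b->q8; q5-c->q9; q6-a->q10; q6-b->q11; q6-c->q12; q7-a->q4; q7-b->q5; q7-c->q6; q8-a->q7; q8-b->q8; q8-c->q9; q9-a->q10; q9-b->q11; q9-c->q12; q10-a->q4; q10-b->q5; q10-c->q6; q11-a->q7; q11-b->q8; q11-c->q9; q12-a->q10; q12-b->q11; q12-c->q12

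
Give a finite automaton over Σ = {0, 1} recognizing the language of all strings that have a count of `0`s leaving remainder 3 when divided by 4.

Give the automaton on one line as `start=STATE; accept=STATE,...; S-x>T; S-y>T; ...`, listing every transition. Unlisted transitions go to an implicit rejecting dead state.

start=s0; accept=s3; s0-0>s1; s0-1>s0; s1-0>s2; s1-1>s1; s2-0>s3; s2-1>s2; s3-0>s0; s3-1>s3

Keep the running count of `0`s modulo 4: each `0` advances along the cycle s0 → s1 → s2 → s3 → s0 while other symbols loop. Accept at s3.
4 states suffice.
        0   1  
>  s0   s1  s0 
   s1   s2  s1 
   s2   s3  s2 
 * s3   s0  s3 
(> = start, * = accepting)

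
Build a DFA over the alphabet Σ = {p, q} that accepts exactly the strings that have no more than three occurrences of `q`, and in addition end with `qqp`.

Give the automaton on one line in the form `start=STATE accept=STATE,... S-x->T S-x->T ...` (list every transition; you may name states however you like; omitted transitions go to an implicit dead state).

Handle the two conditions separately and then intersect. The first has 5 states tracking the count of `q`s, saturating at 4; the second has 4 states tracking how much of the suffix `qqp` has currently been matched. A product state is a pair (one from each), accepting exactly when both do.
15 states suffice.
          p    q  
>  S0     S0   S1 
   S1     S2   S3 
   S2     S2   S4 
   S3     S5   S6 
   S4     S7   S6 
 * S5     S7   S8 
   S6     S9  S10 
   S7     S7   S8 
   S8    S11  S10 
 * S9    S11  S12 
   S10   S13  S10 
   S11   S11  S12 
   S12   S14  S10 
   S13   S14  S12 
   S14   S14  S12 
(> = start, * = accepting)

start=S0 accept=S5,S9 S0-p->S0 S0-q->S1 S1-p->S2 S1-q->S3 S2-p->S2 S2-q->S4 S3-p->S5 S3-q->S6 S4-p->S7 S4-q->S6 S5-p->S7 S5-q->S8 S6-p->S9 S6-q->S10 S7-p->S7 S7-q->S8 S8-p->S11 S8-q->S10 S9-p->S11 S9-q->S12 S10-p->S13 S10-q->S10 S11-p->S11 S11-q->S12 S12-p->S14 S12-q->S10 S13-p->S14 S13-q->S12 S14-p->S14 S14-q->S12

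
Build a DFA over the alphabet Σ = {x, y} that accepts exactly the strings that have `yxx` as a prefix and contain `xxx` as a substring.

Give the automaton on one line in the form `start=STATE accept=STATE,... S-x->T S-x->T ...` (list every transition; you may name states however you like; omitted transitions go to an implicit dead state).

Run two small machines in parallel and take their product. One (5 states) tracks whether the input so far still matches the prefix `yxx`; the other (4 states) tracks whether and how much of `xxx` has been seen. Each combined state is a pair, one component from each; accept when both components accept.
With 11 states:
          x    y  
>  S0     S1   S2 
   S1     S3   S4 
   S2     S5   S4 
   S3     S6   S4 
   S4     S1   S4 
   S5     S7   S4 
   S6     S6   S6 
   S7     S8   S9 
 * S8     S8   S8 
   S9    S10   S9 
   S10    S7   S9 
(> = start, * = accepting)

start=S0 accept=S8 S0-x->S1 S0-y->S2 S1-x->S3 S1-y->S4 S2-x->S5 S2-y->S4 S3-x->S6 S3-y->S4 S4-x->S1 S4-y->S4 S5-x->S7 S5-y->S4 S6-x->S6 S6-y->S6 S7-x->S8 S7-y->S9 S8-x->S8 S8-y->S8 S9-x->S10 S9-y->S9 S10-x->S7 S10-y->S9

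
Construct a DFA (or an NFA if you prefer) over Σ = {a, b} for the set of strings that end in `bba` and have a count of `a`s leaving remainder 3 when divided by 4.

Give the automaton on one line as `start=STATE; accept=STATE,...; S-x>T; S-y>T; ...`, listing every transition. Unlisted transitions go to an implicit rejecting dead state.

start=S0; accept=S6; S0-a>S1; S0-b>S0; S1-a>S2; S1-b>S1; S2-a>S3; S2-b>S4; S3-a>S0; S3-b>S3; S4-a>S3; S4-b>S5; S5-a>S6; S5-b>S5; S6-a>S0; S6-b>S3

Build one automaton per condition and run them in lockstep. The first has 4 states tracking how much of the suffix `bba` has currently been matched; the second has 4 states tracking the count of `a`s modulo 4. A product state is a pair (one from each), accepting exactly when both do. Minimizing collapses redundant product states.
7 states suffice.
        a   b  
>  S0   S1  S0 
   S1   S2  S1 
   S2   S3  S4 
   S3   S0  S3 
   S4   S3  S5 
   S5   S6  S5 
 * S6   S0  S3 
(> = start, * = accepting)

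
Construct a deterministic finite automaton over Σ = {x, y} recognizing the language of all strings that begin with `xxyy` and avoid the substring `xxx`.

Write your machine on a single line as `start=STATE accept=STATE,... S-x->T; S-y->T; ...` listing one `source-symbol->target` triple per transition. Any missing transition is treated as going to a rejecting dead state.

Run two small machines in parallel and take their product. One (6 states) tracks whether the input so far still matches the prefix `xxyy`; the other (4 states) tracks partial matches of the forbidden pattern `xxx`. Each combined state is a pair, one component from each; accept when both components accept.
          x    y  
>  q0     q1   q2 
   q1     q3   q2 
   q2     q4   q2 
   q3     q5   q6 
   q4     q7   q2 
   q5     q5   q5 
   q6     q4   q8 
   q7     q5   q2 
 * q8     q9   q8 
 * q9    q10   q8 
 * q10   q11   q8 
   q11   q11  q11 
(> = start, * = accepting)

start=q0; accept=q8,q9,q10; q0-x->q1; q0-y->q2; q1-x->q3; q1-y->q2; q2-x->q4; q2-y->q2; q3-x->q5; q3-y->q6; q4-x->q7; q4-y->q2; q5-x->q5; q5-y->q5; q6-x->q4; q6-y->q8; q7-x->q5; q7-y->q2; q8-x->q9; q8-y->q8; q9-x->q10; q9-y->q8; q10-x->q11; q10-y->q8; q11-x->q11; q11-y->q11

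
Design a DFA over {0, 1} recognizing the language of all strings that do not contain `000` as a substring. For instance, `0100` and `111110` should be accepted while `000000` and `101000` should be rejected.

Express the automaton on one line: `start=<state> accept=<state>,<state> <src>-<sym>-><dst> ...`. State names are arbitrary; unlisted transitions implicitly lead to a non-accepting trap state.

This is the complement of 'contains `000`'. Use the same substring-matching states — S0 through S3 holding how much of `000` has just been matched — but flip the accepting set: everything except the trap S3 accepts.
        0   1  
>* S0   S1  S0 
 * S1   S2  S0 
 * S2   S3  S0 
   S3   S3  S3 
(> = start, * = accepting)

start=S0 accept=S0,S1,S2 S0-0->S1 S0-1->S0 S1-0->S2 S1-1->S0 S2-0->S3 S2-1->S0 S3-0->S3 S3-1->S3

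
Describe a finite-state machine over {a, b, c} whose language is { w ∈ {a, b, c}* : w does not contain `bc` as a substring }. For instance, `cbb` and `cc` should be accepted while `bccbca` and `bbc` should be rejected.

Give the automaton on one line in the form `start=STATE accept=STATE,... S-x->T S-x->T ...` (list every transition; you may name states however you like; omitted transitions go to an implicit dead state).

Track partial matches of the forbidden pattern `bc`. State S2 is a dead state reached once `bc` has occurred; every other state accepts. S0 means no part of `bc` is currently matched.
A 3-state machine:
        a   b   c  
>* S0   S0  S1  S0 
 * S1   S0  S1  S2 
   S2   S2  S2  S2 
(> = start, * = accepting)

start=S0 accept=S0,S1 S0-a->S0 S0-b->S1 S0-c->S0 S1-a->S0 S1-b->S1 S1-c->S2 S2-a->S2 S2-b->S2 S2-c->S2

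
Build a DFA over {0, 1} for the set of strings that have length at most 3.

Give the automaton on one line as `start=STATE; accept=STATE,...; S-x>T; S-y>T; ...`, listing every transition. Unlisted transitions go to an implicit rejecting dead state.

start=S0; accept=S0,S1,S2,S3; S0-0>S1; S0-1>S1; S1-0>S2; S1-1>S2; S2-0>S3; S2-1>S3; S3-0>S4; S3-1>S4; S4-0>S4; S4-1>S4

We only need to distinguish lengths 0, 1, …, 3, and '>3'. Chain S0 → S1 → S2 → S3 → S4 on every symbol, with S4 looping. Accepting states: {S0, S1, S2, S3}.
With 5 states:
        0   1  
>* S0   S1  S1 
 * S1   S2  S2 
 * S2   S3  S3 
 * S3   S4  S4 
   S4   S4  S4 
(> = start, * = accepting)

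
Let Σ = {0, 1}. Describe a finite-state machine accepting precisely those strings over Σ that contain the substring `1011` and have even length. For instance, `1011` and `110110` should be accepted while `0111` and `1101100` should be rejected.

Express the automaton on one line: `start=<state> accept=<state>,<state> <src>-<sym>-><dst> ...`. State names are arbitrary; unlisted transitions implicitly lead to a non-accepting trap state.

start=q0 accept=q8 q0-0->q1 q0-1->q2 q1-0->q0 q1-1->q3 q2-0->q4 q2-1->q3 q3-0->q5 q3-1->q2 q4-0->q1 q4-1->q6 q5-0->q0 q5-1->q7 q6-0->q4 q6-1->q8 q7-0->q5 q7-1->q9 q8-0->q9 q8-1->q9 q9-0->q8 q9-1->q8

Handle the two conditions separately and then intersect. The first has 5 states tracking whether and how much of `1011` has been seen; the second has 2 states tracking the input length modulo 2. A product state is a pair (one from each), accepting exactly when both do.
A 10-state machine:
        0   1  
>  q0   q1  q2 
   q1   q0  q3 
   q2   q4  q3 
   q3   q5  q2 
   q4   q1  q6 
   q5   q0  q7 
   q6   q4  q8 
   q7   q5  q9 
 * q8   q9  q9 
   q9   q8  q8 
(> = start, * = accepting)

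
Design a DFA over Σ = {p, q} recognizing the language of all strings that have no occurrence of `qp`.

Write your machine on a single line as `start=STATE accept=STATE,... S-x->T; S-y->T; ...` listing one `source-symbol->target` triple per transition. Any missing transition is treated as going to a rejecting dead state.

start=S0; accept=S0,S1; S0-p->S0; S0-q->S1; S1-p->S2; S1-q->S1; S2-p->S2; S2-q->S2

Track partial matches of the forbidden pattern `qp`. State S2 is a dead state reached once `qp` has occurred; every other state accepts. S0 means no part of `qp` is currently matched.
        p   q  
>* S0   S0  S1 
 * S1   S2  S1 
   S2   S2  S2 
(> = start, * = accepting)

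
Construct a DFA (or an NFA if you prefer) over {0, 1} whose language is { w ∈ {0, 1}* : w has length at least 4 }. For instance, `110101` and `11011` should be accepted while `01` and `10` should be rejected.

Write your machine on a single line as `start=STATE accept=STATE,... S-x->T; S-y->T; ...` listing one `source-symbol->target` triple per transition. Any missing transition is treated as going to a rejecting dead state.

We only need to distinguish lengths 0, 1, …, 4, and '>4'. Chain q0 → q1 → q2 → q3 → q4 → q5 on every symbol, with q5 looping. Accepting states: {q4, q5}.
6 states suffice.
        0   1  
>  q0   q1  q1 
   q1   q2  q2 
   q2   q3  q3 
   q3   q4  q4 
 * q4   q5  q5 
 * q5   q5  q5 
(> = start, * = accepting)

start=q0; accept=q4,q5; q0-0->q1; q0-1->q1; q1-0->q2; q1-1->q2; q2-0->q3; q2-1->q3; q3-0->q4; q3-1->q4; q4-0->q5; q4-1->q5; q5-0->q5; q5-1->q5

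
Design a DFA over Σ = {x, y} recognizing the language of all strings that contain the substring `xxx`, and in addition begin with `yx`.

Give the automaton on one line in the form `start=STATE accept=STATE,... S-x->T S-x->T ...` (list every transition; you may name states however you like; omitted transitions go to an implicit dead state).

Build one automaton per condition and run them in lockstep. The first has 4 states tracking whether and how much of `xxx` has been seen; the second has 4 states tracking whether the input so far still matches the prefix `yx`. A product state is a pair (one from each), accepting exactly when both do.
A 10-state machine:
        x   y  
>  s0   s1  s2 
   s1   s3  s4 
   s2   s5  s4 
   s3   s6  s4 
   s4   s1  s4 
   s5   s7  s8 
   s6   s6  s6 
   s7   s9  s8 
   s8   s5  s8 
 * s9   s9  s9 
(> = start, * = accepting)

start=s0 accept=s9 s0-x->s1 s0-y->s2 s1-x->s3 s1-y->s4 s2-x->s5 s2-y->s4 s3-x->s6 s3-y->s4 s4-x->s1 s4-y->s4 s5-x->s7 s5-y->s8 s6-x->s6 s6-y->s6 s7-x->s9 s7-y->s8 s8-x->s5 s8-y->s8 s9-x->s9 s9-y->s9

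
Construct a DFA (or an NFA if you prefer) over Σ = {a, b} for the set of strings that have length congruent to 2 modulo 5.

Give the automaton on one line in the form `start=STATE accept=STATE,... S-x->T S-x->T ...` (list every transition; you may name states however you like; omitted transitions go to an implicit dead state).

start=s0 accept=s2 s0-a->s1 s0-b->s1 s1-a->s2 s1-b->s2 s2-a->s3 s2-b->s3 s3-a->s4 s3-b->s4 s4-a->s0 s4-b->s0

Only the length mod 5 matters, so use a 5-cycle: from any state, every input symbol moves to the next state, wrapping s4 back to s0. Mark s2 accepting.
A 5-state machine:
        a   b  
>  s0   s1  s1 
   s1   s2  s2 
 * s2   s3  s3 
   s3   s4  s4 
   s4   s0  s0 
(> = start, * = accepting)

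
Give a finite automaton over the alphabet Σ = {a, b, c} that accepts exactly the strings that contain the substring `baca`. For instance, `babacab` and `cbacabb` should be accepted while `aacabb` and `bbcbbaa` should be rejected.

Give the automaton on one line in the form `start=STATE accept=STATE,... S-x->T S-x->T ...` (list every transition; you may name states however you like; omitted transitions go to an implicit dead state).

start=q0 accept=q4 q0-a->q0 q0-b->q1 q0-c->q0 q1-a->q2 q1-b->q1 q1-c->q0 q2-a->q0 q2-b->q1 q2-c->q3 q3-a->q4 q3-b->q1 q3-c->q0 q4-a->q4 q4-b->q4 q4-c->q4

Track how much of `baca` has been matched so far: state q0 is no progress, q4 is the absorbing accept state reached once `baca` has occurred. Intermediate states record partial matches; on a mismatch, fall back to the longest reusable overlap.
        a   b   c  
>  q0   q0  q1  q0 
   q1   q2  q1  q0 
   q2   q0  q1  q3 
   q3   q4  q1  q0 
 * q4   q4  q4  q4 
(> = start, * = accepting)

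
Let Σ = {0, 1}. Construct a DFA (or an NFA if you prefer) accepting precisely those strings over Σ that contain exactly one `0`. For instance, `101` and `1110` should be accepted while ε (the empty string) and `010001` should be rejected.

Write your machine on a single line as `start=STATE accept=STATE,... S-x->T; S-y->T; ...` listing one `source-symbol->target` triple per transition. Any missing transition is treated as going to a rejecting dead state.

start=S0; accept=S1; S0-0->S1; S0-1->S0; S1-0->S2; S1-1->S1; S2-0->S2; S2-1->S2

Count `0`s, saturating at 2: state S0 means no `0` yet, S1 means one `0` seen, S2 means more than one. Each `0` increments (capped at S2); other symbols loop. Accept from {S1}.
        0   1  
>  S0   S1  S0 
 * S1   S2  S1 
   S2   S2  S2 
(> = start, * = accepting)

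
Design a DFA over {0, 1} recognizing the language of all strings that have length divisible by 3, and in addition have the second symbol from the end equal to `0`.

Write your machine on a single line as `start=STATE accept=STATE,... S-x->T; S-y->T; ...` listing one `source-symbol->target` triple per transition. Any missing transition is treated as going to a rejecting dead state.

start=A; accept=E; A-0->B; A-1->B; B-0->C; B-1->D; C-0->E; C-1->E; D-0->A; D-1->A; E-0->B; E-1->B

Handle the two conditions separately and then intersect. The first has 3 states tracking the input length modulo 3; the second has 7 states tracking the last 2 symbols read. A product state is a pair (one from each), accepting exactly when both do. Minimizing collapses redundant product states.
5 states suffice.
       0  1 
>  A   B  B 
   B   C  D 
   C   E  E 
   D   A  A 
 * E   B  B 
(> = start, * = accepting)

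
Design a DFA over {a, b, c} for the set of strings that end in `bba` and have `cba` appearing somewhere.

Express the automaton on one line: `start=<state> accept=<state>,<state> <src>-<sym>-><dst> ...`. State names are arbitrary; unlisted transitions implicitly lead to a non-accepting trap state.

Handle the two conditions separately and then intersect. The first has 4 states tracking how much of the suffix `bba` has currently been matched; the second has 4 states tracking whether and how much of `cba` has been seen. A product state is a pair (one from each), accepting exactly when both do.
10 states suffice.
        a   b   c  
>  S0   S0  S1  S2 
   S1   S0  S3  S2 
   S2   S0  S4  S2 
   S3   S5  S3  S2 
   S4   S6  S3  S2 
   S5   S0  S1  S2 
   S6   S6  S7  S6 
   S7   S6  S8  S6 
   S8   S9  S8  S6 
 * S9   S6  S7  S6 
(> = start, * = accepting)

start=S0 accept=S9 S0-a->S0 S0-b->S1 S0-c->S2 S1-a->S0 S1-b->S3 S1-c->S2 S2-a->S0 S2-b->S4 S2-c->S2 S3-a->S5 S3-b->S3 S3-c->S2 S4-a->S6 S4-b->S3 S4-c->S2 S5-a->S0 S5-b->S1 S5-c->S2 S6-a->S6 S6-b->S7 S6-c->S6 S7-a->S6 S7-b->S8 S7-c->S6 S8-a->S9 S8-b->S8 S8-c->S6 S9-a->S6 S9-b->S7 S9-c->S6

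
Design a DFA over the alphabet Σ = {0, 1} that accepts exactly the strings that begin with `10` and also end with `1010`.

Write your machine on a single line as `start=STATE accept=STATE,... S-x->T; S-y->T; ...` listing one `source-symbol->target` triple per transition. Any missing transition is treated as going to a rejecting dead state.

start=s0; accept=s10; s0-0->s1; s0-1->s2; s1-0->s1; s1-1->s3; s2-0->s4; s2-1->s3; s3-0->s5; s3-1->s3; s4-0->s6; s4-1->s7; s5-0->s1; s5-1->s8; s6-0->s6; s6-1->s9; s7-0->s10; s7-1->s9; s8-0->s11; s8-1->s3; s9-0->s4; s9-1->s9; s10-0->s6; s10-1->s7; s11-0->s1; s11-1->s8

Build one automaton per condition and run them in lockstep. One (4 states) tracks whether the input so far still matches the prefix `10`; the other (5 states) tracks how much of the suffix `1010` has currently been matched. Each combined state is a pair, one component from each; accept when both components accept.
12 states suffice.
          0    1  
>  s0     s1   s2 
   s1     s1   s3 
   s2     s4   s3 
   s3     s5   s3 
   s4     s6   s7 
   s5     s1   s8 
   s6     s6   s9 
   s7    s10   s9 
   s8    s11   s3 
   s9     s4   s9 
 * s10    s6   s7 
   s11    s1   s8 
(> = start, * = accepting)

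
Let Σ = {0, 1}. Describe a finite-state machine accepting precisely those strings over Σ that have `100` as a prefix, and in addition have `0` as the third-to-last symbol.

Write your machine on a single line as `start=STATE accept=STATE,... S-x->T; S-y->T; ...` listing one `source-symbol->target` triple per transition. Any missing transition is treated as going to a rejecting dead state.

Build one automaton per condition and run them in lockstep. One (5 states) tracks whether the input so far still matches the prefix `100`; the other (15 states) tracks the last 3 symbols read. Each combined state is a pair, one component from each; accept when both components accept. After merging equivalent states the machine shrinks.
A 12-state machine:
          0    1  
>  q0     q1   q2 
   q1     q1   q1 
   q2     q3   q1 
   q3     q4   q1 
   q4     q5   q6 
 * q5     q5   q6 
 * q6     q7   q8 
 * q7     q4   q9 
 * q8    q10  q11 
   q9     q7   q8 
   q10    q4   q9 
   q11   q10  q11 
(> = start, * = accepting)

start=q0; accept=q5,q6,q7,q8; q0-0->q1; q0-1->q2; q1-0->q1; q1-1->q1; q2-0->q3; q2-1->q1; q3-0->q4; q3-1->q1; q4-0->q5; q4-1->q6; q5-0->q5; q5-1->q6; q6-0->q7; q6-1->q8; q7-0->q4; q7-1->q9; q8-0->q10; q8-1->q11; q9-0->q7; q9-1->q8; q10-0->q4; q10-1->q9; q11-0->q10; q11-1->q11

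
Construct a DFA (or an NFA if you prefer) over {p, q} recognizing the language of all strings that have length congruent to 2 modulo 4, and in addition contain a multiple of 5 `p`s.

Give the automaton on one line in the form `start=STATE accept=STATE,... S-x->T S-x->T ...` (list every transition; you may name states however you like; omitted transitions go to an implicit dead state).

Build one automaton per condition and run them in lockstep. The first has 4 states tracking the input length modulo 4; the second has 5 states tracking the count of `p`s modulo 5. A product state is a pair (one from each), accepting exactly when both do.
With 20 states:
          p    q  
>  s0     s1   s2 
   s1     s3   s4 
   s2     s4   s5 
   s3     s6   s7 
   s4     s7   s8 
 * s5     s8   s9 
   s6    s10  s11 
   s7    s11  s12 
   s8    s12  s13 
   s9    s13   s0 
   s10    s2  s14 
   s11   s14  s15 
   s12   s15  s16 
   s13   s16   s1 
   s14    s5  s17 
   s15   s17  s18 
   s16   s18   s3 
   s17    s9  s19 
   s18   s19   s6 
   s19    s0  s10 
(> = start, * = accepting)

start=s0 accept=s5 s0-p->s1 s0-q->s2 s1-p->s3 s1-q->s4 s2-p->s4 s2-q->s5 s3-p->s6 s3-q->s7 s4-p->s7 s4-q->s8 s5-p->s8 s5-q->s9 s6-p->s10 s6-q->s11 s7-p->s11 s7-q->s12 s8-p->s12 s8-q->s13 s9-p->s13 s9-q->s0 s10-p->s2 s10-q->s14 s11-p->s14 s11-q->s15 s12-p->s15 s12-q->s16 s13-p->s16 s13-q->s1 s14-p->s5 s14-q->s17 s15-p->s17 s15-q->s18 s16-p->s18 s16-q->s3 s17-p->s9 s17-q->s19 s18-p->s19 s18-q->s6 s19-p->s0 s19-q->s10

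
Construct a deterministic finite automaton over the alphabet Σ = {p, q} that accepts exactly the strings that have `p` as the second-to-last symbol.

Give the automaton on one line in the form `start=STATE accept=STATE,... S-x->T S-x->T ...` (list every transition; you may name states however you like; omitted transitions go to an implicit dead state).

A DFA must remember the last 2 symbols (since which symbol is second-to-last isn't known until the input ends). Use one state per possible window of the last ≤2 symbols; accept from those whose window starts with `p`.
        p   q  
>  S0   S1  S2 
   S1   S3  S4 
   S2   S5  S6 
 * S3   S3  S4 
 * S4   S5  S6 
   S5   S3  S4 
   S6   S5  S6 
(> = start, * = accepting)

start=S0 accept=S3,S4 S0-p->S1 S0-q->S2 S1-p->S3 S1-q->S4 S2-p->S5 S2-q->S6 S3-p->S3 S3-q->S4 S4-p->S5 S4-q->S6 S5-p->S3 S5-q->S4 S6-p->S5 S6-q->S6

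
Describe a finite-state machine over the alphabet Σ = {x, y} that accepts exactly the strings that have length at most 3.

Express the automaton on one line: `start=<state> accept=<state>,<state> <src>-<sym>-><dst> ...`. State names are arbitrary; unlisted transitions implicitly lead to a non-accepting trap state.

start=A accept=A,B,C,D A-x->B A-y->B B-x->C B-y->C C-x->D C-y->D D-x->E D-y->E E-x->E E-y->E

Count input length up to 4: every symbol moves from A toward E, which means 'more than 3' and absorbs. Accept from {A, B, C, D}.
       x  y 
>* A   B  B 
 * B   C  C 
 * C   D  D 
 * D   E  E 
   E   E  E 
(> = start, * = accepting)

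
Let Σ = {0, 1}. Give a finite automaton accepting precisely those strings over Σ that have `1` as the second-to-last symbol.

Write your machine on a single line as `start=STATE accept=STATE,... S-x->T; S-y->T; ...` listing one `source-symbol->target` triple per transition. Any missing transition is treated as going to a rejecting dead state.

start=A; accept=F,G; A-0->B; A-1->C; B-0->D; B-1->E; C-0->F; C-1->G; D-0->D; D-1->E; E-0->F; E-1->G; F-0->D; F-1->E; G-0->F; G-1->G

A DFA must remember the last 2 symbols (since which symbol is second-to-last isn't known until the input ends). Use one state per possible window of the last ≤2 symbols; accept from those whose window starts with `1`.
With 7 states:
       0  1 
>  A   B  C 
   B   D  E 
   C   F  G 
   D   D  E 
   E   F  G 
 * F   D  E 
 * G   F  G 
(> = start, * = accepting)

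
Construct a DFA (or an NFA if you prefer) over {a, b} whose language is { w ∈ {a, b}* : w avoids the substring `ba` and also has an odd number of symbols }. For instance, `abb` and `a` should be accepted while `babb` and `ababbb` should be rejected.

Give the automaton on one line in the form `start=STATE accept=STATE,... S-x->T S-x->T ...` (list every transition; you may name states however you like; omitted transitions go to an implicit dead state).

start=S0 accept=S1,S2 S0-a->S1 S0-b->S2 S1-a->S0 S1-b->S3 S2-a->S4 S2-b->S3 S3-a->S4 S3-b->S2 S4-a->S4 S4-b->S4

Handle the two conditions separately and then intersect. One (3 states) tracks partial matches of the forbidden pattern `ba`; the other (2 states) tracks the input length modulo 2. Each combined state is a pair, one component from each; accept when both components accept. After merging equivalent states the machine shrinks.
5 states suffice.
        a   b  
>  S0   S1  S2 
 * S1   S0  S3 
 * S2   S4  S3 
   S3   S4  S2 
   S4   S4  S4 
(> = start, * = accepting)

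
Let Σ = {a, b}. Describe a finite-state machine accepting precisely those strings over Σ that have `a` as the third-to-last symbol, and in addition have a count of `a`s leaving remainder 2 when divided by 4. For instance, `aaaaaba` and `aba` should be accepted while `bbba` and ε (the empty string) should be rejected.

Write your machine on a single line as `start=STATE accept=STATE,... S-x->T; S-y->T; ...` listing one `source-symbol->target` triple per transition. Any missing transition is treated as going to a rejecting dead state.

start=q0; accept=q5,q6,q9,q14; q0-a->q1; q0-b->q0; q1-a->q2; q1-b->q3; q2-a->q4; q2-b->q5; q3-a->q6; q3-b->q7; q4-a->q8; q4-b->q4; q5-a->q4; q5-b->q9; q6-a->q4; q6-b->q10; q7-a->q11; q7-b->q7; q8-a->q12; q8-b->q0; q9-a->q4; q9-b->q13; q10-a->q4; q10-b->q9; q11-a->q4; q11-b->q10; q12-a->q14; q12-b->q3; q13-a->q4; q13-b->q13; q14-a->q4; q14-b->q5

Run two small machines in parallel and take their product. The first has 15 states tracking the last 3 symbols read; the second has 4 states tracking the count of `a`s modulo 4. A product state is a pair (one from each), accepting exactly when both do. Equivalent product states are then merged.
With 15 states:
          a    b  
>  q0     q1   q0 
   q1     q2   q3 
   q2     q4   q5 
   q3     q6   q7 
   q4     q8   q4 
 * q5     q4   q9 
 * q6     q4  q10 
   q7    q11   q7 
   q8    q12   q0 
 * q9     q4  q13 
   q10    q4   q9 
   q11    q4  q10 
   q12   q14   q3 
   q13    q4  q13 
 * q14    q4   q5 
(> = start, * = accepting)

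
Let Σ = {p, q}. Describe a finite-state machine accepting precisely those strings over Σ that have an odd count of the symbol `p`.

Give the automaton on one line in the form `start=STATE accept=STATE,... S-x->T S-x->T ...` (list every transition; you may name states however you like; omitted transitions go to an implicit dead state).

Keep the running count of `p`s modulo 2: each `p` advances along the cycle S0 → S1 → S0 while other symbols loop. Accept at S1.
        p   q  
>  S0   S1  S0 
 * S1   S0  S1 
(> = start, * = accepting)

start=S0 accept=S1 S0-p->S1 S0-q->S0 S1-p->S0 S1-q->S1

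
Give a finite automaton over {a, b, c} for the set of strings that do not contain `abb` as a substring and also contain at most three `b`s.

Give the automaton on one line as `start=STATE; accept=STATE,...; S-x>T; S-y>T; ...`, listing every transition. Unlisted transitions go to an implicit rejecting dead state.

Build one automaton per condition and run them in lockstep. One (4 states) tracks partial matches of the forbidden pattern `abb`; the other (5 states) tracks the count of `b`s, saturating at 4. Each combined state is a pair, one component from each; accept when both components accept.
          a    b    c  
>* q0     q1   q2   q0 
 * q1     q1   q3   q0 
 * q2     q4   q5   q2 
 * q3     q4   q6   q2 
 * q4     q4   q7   q2 
 * q5     q8   q9   q5 
   q6     q6  q10   q6 
 * q7     q8  q10   q5 
 * q8     q8  q11   q5 
 * q9    q12  q13   q9 
   q10   q10  q14  q10 
 * q11   q12  q14   q9 
 * q12   q12  q15   q9 
   q13   q16  q13  q13 
   q14   q14  q14  q14 
   q15   q16  q14  q13 
   q16   q16  q15  q13 
(> = start, * = accepting)

start=q0; accept=q0,q1,q2,q3,q4,q5,q7,q8,q9,q11,q12; q0-a>q1; q0-b>q2; q0-c>q0; q1-a>q1; q1-b>q3; q1-c>q0; q2-a>q4; q2-b>q5; q2-c>q2; q3-a>q4; q3-b>q6; q3-c>q2; q4-a>q4; q4-b>q7; q4-c>q2; q5-a>q8; q5-b>q9; q5-c>q5; q6-a>q6; q6-b>q10; q6-c>q6; q7-a>q8; q7-b>q10; q7-c>q5; q8-a>q8; q8-b>q11; q8-c>q5; q9-a>q12; q9-b>q13; q9-c>q9; q10-a>q10; q10-b>q14; q10-c>q10; q11-a>q12; q11-b>q14; q11-c>q9; q12-a>q12; q12-b>q15; q12-c>q9; q13-a>q16; q13-b>q13; q13-c>q13; q14-a>q14; q14-b>q14; q14-c>q14; q15-a>q16; q15-b>q14; q15-c>q13; q16-a>q16; q16-b>q15; q16-c>q13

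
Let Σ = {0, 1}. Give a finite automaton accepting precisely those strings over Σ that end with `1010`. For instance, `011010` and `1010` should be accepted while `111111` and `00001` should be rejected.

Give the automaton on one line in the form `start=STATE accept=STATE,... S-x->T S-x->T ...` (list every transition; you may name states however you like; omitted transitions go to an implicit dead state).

start=q0 accept=q4 q0-0->q0 q0-1->q1 q1-0->q2 q1-1->q1 q2-0->q0 q2-1->q3 q3-0->q4 q3-1->q1 q4-0->q0 q4-1->q3

Remember how much of `1010` the current input suffix matches. State q0 means no match yet; q1 means the last symbol is `1`; q2 means the last 2 symbols are `10`; q3 means the last 3 symbols are `101`; q4 means the last 4 symbols are `1010`. Only q4 accepts. On a mismatch, fall back to the longest proper suffix that is still a prefix of `1010`.
A 5-state machine:
        0   1  
>  q0   q0  q1 
   q1   q2  q1 
   q2   q0  q3 
   q3   q4  q1 
 * q4   q0  q3 
(> = start, * = accepting)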